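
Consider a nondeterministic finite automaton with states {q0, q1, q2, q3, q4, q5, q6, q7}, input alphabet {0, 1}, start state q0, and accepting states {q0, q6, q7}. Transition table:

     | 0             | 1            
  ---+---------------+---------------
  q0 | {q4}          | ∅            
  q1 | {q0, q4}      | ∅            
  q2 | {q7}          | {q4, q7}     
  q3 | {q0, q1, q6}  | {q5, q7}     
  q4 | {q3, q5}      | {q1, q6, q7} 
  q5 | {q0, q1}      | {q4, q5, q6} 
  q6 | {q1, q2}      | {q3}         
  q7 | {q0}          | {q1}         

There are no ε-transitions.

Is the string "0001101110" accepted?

No

Start in {q0}.
Read '0': {q0} → {q4}.
Read '0': {q4} → {q3, q5}.
Read '0': {q3, q5} → {q0, q1, q6}.
Read '1': {q0, q1, q6} → {q3}.
Read '1': {q3} → {q5, q7}.
Read '0': {q5, q7} → {q0, q1}.
Read '1': {q0, q1} → ∅.
The set is empty and remains empty for the remaining 3 symbols.
The final set ∅ contains no accepting state.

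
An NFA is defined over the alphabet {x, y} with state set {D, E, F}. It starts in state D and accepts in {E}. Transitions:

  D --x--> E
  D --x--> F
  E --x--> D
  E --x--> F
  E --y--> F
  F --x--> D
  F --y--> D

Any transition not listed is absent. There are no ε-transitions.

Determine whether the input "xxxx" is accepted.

Start in {D}.
Read 'x': {D} → {E, F}.
Read 'x': {E, F} → {D, F}.
Read 'x': {D, F} → {D, E, F}.
Read 'x': {D, E, F} → {D, E, F}.
The final set {D, E, F} contains the accepting state E.

Yes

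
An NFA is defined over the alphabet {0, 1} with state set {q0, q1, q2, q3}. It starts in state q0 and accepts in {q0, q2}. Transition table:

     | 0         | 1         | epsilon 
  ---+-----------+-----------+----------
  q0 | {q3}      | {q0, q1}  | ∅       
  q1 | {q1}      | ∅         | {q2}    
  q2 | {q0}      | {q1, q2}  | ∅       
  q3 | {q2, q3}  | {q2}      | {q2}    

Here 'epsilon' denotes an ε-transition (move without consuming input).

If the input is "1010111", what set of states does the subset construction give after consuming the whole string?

Start in {q0}.
Read '1': {q0} → {q0, q1, q2}.
Read '0': {q0, q1, q2} → {q0, q1, q2, q3}.
Read '1': {q0, q1, q2, q3} → {q0, q1, q2}.
Read '0': {q0, q1, q2} → {q0, q1, q2, q3}.
Read '1': {q0, q1, q2, q3} → {q0, q1, q2}.
Read '1': {q0, q1, q2} → {q0, q1, q2}.
Read '1': {q0, q1, q2} → {q0, q1, q2}.

{q0, q1, q2}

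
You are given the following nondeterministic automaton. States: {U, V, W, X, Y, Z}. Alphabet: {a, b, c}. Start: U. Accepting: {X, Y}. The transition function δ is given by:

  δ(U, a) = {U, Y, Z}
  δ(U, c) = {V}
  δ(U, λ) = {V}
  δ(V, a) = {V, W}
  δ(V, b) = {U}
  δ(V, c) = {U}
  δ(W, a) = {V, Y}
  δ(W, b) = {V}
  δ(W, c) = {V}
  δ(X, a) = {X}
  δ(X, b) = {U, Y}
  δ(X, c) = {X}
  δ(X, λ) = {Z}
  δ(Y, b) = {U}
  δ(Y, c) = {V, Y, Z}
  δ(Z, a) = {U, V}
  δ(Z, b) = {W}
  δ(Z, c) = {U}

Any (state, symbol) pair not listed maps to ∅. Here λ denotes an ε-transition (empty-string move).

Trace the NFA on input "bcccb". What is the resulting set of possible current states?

{U, V}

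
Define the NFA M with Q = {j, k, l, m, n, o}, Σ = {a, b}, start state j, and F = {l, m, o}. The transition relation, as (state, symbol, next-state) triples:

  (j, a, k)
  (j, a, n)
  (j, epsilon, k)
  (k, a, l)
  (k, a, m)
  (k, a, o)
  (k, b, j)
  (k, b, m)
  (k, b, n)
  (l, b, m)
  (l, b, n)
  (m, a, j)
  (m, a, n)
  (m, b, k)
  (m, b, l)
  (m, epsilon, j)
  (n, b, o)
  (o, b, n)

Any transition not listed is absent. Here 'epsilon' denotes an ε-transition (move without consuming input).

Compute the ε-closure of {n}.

{n}

Begin with {n}.
No ε-moves leave this set, so the closure equals the set itself.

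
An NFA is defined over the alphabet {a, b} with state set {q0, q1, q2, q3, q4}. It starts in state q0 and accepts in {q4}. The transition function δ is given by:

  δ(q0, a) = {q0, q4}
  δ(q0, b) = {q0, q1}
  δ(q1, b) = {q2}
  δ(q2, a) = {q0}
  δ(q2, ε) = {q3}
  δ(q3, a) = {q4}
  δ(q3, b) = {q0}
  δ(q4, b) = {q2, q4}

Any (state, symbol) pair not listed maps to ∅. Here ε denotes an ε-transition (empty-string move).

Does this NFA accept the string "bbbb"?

No

Start in {q0}.
Read 'b': {q0} → {q0, q1}.
Read 'b': {q0, q1} → {q0, q1, q2, q3}.
Read 'b': {q0, q1, q2, q3} → {q0, q1, q2, q3}.
Read 'b': {q0, q1, q2, q3} → {q0, q1, q2, q3}.
The final set {q0, q1, q2, q3} contains no accepting state.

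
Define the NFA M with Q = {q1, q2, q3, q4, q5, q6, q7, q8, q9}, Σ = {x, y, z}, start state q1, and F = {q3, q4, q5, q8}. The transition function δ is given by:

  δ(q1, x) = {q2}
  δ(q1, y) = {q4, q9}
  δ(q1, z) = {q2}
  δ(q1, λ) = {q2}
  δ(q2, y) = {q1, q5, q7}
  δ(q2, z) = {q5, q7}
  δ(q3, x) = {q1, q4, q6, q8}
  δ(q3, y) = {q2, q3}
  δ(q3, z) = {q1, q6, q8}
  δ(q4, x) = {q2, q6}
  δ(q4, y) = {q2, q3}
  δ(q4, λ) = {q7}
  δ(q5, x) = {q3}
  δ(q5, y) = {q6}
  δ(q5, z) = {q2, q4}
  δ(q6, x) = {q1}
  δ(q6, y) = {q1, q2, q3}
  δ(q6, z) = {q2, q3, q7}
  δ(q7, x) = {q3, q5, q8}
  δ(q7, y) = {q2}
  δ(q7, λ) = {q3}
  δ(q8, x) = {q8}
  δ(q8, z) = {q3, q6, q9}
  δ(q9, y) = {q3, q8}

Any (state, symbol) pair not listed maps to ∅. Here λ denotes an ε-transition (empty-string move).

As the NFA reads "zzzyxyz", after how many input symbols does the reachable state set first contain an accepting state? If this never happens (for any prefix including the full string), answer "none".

1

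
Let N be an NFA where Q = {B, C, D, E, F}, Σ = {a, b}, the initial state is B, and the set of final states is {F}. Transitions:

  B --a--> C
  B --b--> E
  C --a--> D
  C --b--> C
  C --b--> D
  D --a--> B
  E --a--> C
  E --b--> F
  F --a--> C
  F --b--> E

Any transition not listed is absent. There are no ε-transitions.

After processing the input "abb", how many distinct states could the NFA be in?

Start in {B}.
Read 'a': B→{C}; now {C}.
Read 'b': C→{C, D}; now {C, D}.
Read 'b': C→{C, D}, D→∅; now {C, D}.
That set has 2 states.

2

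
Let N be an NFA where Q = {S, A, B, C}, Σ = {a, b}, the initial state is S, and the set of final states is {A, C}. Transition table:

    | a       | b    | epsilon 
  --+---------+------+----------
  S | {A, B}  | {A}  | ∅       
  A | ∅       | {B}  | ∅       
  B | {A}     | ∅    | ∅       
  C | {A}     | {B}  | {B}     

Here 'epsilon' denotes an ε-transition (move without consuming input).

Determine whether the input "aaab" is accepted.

Start in {S}.
Read 'a': S→{A, B}; now {A, B}.
Read 'a': A→∅, B→{A}; now {A}.
Read 'a': A→∅; now ∅.
The set is empty and remains empty for the remaining 1 symbol.
The final set ∅ contains no accepting state.

No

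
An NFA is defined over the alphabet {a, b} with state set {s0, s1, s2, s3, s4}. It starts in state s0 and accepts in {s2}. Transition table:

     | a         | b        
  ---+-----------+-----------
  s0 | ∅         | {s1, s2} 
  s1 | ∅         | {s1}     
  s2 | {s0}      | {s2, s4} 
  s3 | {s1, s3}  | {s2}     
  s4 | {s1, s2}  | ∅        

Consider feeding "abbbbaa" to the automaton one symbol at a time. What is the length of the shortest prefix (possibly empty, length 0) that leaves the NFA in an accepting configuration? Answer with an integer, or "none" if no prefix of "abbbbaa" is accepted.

Start in {s0}.
Read 'a': s0→∅; now ∅.
The set is empty and remains empty for the remaining 6 symbols.
No reachable set along the way intersects F.

none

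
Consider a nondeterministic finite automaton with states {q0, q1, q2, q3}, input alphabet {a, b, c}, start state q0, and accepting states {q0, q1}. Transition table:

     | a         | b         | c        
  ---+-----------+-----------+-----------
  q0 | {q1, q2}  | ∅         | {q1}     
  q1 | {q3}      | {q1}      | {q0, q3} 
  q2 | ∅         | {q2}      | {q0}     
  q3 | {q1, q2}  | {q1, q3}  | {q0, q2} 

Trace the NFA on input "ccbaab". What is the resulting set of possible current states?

{q1, q2, q3}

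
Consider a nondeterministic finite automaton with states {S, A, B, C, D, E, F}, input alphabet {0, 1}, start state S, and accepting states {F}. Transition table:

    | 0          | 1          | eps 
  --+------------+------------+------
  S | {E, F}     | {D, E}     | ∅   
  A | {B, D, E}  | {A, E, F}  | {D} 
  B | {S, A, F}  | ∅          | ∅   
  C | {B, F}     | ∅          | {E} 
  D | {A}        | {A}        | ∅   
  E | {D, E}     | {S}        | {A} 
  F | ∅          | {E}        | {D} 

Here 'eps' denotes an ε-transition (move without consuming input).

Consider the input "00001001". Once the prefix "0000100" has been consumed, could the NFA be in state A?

Yes

Start in {S}.
Read '0': S→{E, F}; union {E, F}; ε-closure = {A, D, E, F}.
Read '0': A→{B, D, E}, D→{A}, E→{D, E}, F→∅; now {A, B, D, E}.
Read '0': A→{B, D, E}, B→{S, A, F}, D→{A}, E→{D, E}; now {S, A, B, D, E, F}.
Read '0': S→{E, F}, A→{B, D, E}, B→{S, A, F}, D→{A}, E→{D, E}, F→∅; now {S, A, B, D, E, F}.
Read '1': S→{D, E}, A→{A, E, F}, B→∅, D→{A}, E→{S}, F→{E}; now {S, A, D, E, F}.
Read '0': S→{E, F}, A→{B, D, E}, D→{A}, E→{D, E}, F→∅; now {A, B, D, E, F}.
Read '0': A→{B, D, E}, B→{S, A, F}, D→{A}, E→{D, E}, F→∅; now {S, A, B, D, E, F}.
State A is in {S, A, B, D, E, F}.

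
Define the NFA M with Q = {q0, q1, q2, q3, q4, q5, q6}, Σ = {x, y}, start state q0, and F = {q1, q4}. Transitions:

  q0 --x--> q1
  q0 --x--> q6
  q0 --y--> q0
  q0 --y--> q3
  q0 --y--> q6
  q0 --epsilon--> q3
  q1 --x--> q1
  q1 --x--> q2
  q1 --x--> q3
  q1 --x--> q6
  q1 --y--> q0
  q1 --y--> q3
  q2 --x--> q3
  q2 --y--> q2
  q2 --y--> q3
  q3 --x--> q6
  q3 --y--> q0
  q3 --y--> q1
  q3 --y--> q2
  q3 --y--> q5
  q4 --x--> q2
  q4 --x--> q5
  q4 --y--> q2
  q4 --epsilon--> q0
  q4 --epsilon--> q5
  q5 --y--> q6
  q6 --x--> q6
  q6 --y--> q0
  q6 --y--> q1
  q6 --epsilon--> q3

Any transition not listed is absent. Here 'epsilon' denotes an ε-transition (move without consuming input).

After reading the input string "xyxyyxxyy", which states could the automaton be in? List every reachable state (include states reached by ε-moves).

Start: ε-closure({q0}) = {q0, q3}.
Read 'x': q0→{q1, q6}, q3→{q6}; union {q1, q6}; ε-closure = {q1, q3, q6}.
Read 'y': q1→{q0, q3}, q3→{q0, q1, q2, q5}, q6→{q0, q1}; now {q0, q1, q2, q3, q5}.
Read 'x': q0→{q1, q6}, q1→{q1, q2, q3, q6}, q2→{q3}, q3→{q6}, q5→∅; now {q1, q2, q3, q6}.
Read 'y': q1→{q0, q3}, q2→{q2, q3}, q3→{q0, q1, q2, q5}, q6→{q0, q1}; now {q0, q1, q2, q3, q5}.
Read 'y': q0→{q0, q3, q6}, q1→{q0, q3}, q2→{q2, q3}, q3→{q0, q1, q2, q5}, q5→{q6}; now {q0, q1, q2, q3, q5, q6}.
Read 'x': q0→{q1, q6}, q1→{q1, q2, q3, q6}, q2→{q3}, q3→{q6}, q5→∅, q6→{q6}; now {q1, q2, q3, q6}.
Read 'x': q1→{q1, q2, q3, q6}, q2→{q3}, q3→{q6}, q6→{q6}; now {q1, q2, q3, q6}.
Read 'y': q1→{q0, q3}, q2→{q2, q3}, q3→{q0, q1, q2, q5}, q6→{q0, q1}; now {q0, q1, q2, q3, q5}.
Read 'y': q0→{q0, q3, q6}, q1→{q0, q3}, q2→{q2, q3}, q3→{q0, q1, q2, q5}, q5→{q6}; now {q0, q1, q2, q3, q5, q6}.

{q0, q1, q2, q3, q5, q6}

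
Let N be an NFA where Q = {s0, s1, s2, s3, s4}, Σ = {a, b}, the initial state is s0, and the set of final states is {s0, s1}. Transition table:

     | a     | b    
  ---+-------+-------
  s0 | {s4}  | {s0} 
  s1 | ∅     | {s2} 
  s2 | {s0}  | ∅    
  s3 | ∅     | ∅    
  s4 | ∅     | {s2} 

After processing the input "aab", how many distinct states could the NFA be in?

Start in {s0}.
Read 'a': s0→{s4}; now {s4}.
Read 'a': s4→∅; now ∅.
The set is empty and remains empty for the remaining 1 symbol.
That set has 0 states.

0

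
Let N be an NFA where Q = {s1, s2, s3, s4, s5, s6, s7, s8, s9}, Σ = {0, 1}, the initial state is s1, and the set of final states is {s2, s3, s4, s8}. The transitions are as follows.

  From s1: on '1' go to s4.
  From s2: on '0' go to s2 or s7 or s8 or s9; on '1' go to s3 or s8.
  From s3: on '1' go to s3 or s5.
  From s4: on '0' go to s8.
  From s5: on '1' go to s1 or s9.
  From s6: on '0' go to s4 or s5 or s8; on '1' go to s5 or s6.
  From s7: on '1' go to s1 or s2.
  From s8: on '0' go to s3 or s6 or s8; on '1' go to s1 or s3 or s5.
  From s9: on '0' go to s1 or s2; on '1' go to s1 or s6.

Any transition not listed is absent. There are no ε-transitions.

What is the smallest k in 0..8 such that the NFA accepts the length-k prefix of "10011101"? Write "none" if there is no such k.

Start in {s1}.
Read '1': {s1} → {s4}.
None of the earlier sets intersect F, but {s4} does.

1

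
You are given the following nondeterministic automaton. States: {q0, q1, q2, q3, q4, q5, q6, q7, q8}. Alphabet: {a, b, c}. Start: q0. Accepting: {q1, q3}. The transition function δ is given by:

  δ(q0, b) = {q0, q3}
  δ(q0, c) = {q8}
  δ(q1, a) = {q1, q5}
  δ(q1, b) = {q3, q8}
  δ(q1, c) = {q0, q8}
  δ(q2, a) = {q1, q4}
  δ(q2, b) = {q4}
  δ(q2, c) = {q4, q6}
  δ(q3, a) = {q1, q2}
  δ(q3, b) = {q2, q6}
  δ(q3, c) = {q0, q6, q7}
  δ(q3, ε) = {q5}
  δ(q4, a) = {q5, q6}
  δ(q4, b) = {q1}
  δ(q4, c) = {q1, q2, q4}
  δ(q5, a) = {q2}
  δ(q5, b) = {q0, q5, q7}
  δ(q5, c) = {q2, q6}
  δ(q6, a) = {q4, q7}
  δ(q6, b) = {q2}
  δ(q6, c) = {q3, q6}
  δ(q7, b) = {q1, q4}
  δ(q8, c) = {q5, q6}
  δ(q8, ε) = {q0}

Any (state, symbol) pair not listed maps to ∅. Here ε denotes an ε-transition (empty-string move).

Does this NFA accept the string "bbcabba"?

Yes

Start in {q0}.
Read 'b': q0→{q0, q3}; union {q0, q3}; ε-closure = {q0, q3, q5}.
Read 'b': q0→{q0, q3}, q3→{q2, q6}, q5→{q0, q5, q7}; now {q0, q2, q3, q5, q6, q7}.
Read 'c': q0→{q8}, q2→{q4, q6}, q3→{q0, q6, q7}, q5→{q2, q6}, q6→{q3, q6}, q7→∅; union {q0, q2, q3, q4, q6, q7, q8}; ε-closure = {q0, q2, q3, q4, q5, q6, q7, q8}.
Read 'a': q0→∅, q2→{q1, q4}, q3→{q1, q2}, q4→{q5, q6}, q5→{q2}, q6→{q4, q7}, q7→∅, q8→∅; now {q1, q2, q4, q5, q6, q7}.
Read 'b': q1→{q3, q8}, q2→{q4}, q4→{q1}, q5→{q0, q5, q7}, q6→{q2}, q7→{q1, q4}; now {q0, q1, q2, q3, q4, q5, q7, q8}.
Read 'b': q0→{q0, q3}, q1→{q3, q8}, q2→{q4}, q3→{q2, q6}, q4→{q1}, q5→{q0, q5, q7}, q7→{q1, q4}, q8→∅; now {q0, q1, q2, q3, q4, q5, q6, q7, q8}.
Read 'a': q0→∅, q1→{q1, q5}, q2→{q1, q4}, q3→{q1, q2}, q4→{q5, q6}, q5→{q2}, q6→{q4, q7}, q7→∅, q8→∅; now {q1, q2, q4, q5, q6, q7}.
The final set {q1, q2, q4, q5, q6, q7} contains the accepting state q1.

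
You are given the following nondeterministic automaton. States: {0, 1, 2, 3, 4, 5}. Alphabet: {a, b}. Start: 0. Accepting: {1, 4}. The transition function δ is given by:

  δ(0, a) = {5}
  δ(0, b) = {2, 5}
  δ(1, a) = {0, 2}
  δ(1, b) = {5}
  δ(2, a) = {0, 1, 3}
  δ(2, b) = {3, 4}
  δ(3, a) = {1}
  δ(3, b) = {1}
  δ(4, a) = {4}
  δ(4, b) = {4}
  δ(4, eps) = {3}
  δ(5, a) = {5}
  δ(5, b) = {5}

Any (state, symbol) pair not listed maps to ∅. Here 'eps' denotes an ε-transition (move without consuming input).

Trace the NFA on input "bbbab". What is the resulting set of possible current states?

Start in {0}.
Read 'b': 0→{2, 5}; now {2, 5}.
Read 'b': 2→{3, 4}, 5→{5}; now {3, 4, 5}.
Read 'b': 3→{1}, 4→{4}, 5→{5}; union {1, 4, 5}; ε-closure = {1, 3, 4, 5}.
Read 'a': 1→{0, 2}, 3→{1}, 4→{4}, 5→{5}; union {0, 1, 2, 4, 5}; ε-closure = {0, 1, 2, 3, 4, 5}.
Read 'b': 0→{2, 5}, 1→{5}, 2→{3, 4}, 3→{1}, 4→{4}, 5→{5}; now {1, 2, 3, 4, 5}.

{1, 2, 3, 4, 5}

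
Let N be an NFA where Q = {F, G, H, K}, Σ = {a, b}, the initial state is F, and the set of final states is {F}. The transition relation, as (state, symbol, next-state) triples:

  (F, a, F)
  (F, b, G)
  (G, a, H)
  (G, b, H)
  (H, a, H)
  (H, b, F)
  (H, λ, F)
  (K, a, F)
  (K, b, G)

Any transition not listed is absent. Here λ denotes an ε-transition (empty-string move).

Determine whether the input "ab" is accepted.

No

Start in {F}.
Read 'a': {F} → {F}.
Read 'b': {F} → {G}.
The final set {G} contains no accepting state.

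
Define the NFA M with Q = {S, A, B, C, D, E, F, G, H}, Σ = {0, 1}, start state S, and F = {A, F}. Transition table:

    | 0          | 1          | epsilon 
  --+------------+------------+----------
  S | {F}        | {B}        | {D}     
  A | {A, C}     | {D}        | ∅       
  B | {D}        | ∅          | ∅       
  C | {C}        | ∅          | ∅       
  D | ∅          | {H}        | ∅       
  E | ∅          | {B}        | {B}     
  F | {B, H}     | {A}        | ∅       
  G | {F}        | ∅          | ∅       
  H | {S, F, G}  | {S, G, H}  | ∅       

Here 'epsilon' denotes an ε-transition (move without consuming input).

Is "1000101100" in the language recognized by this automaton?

Yes

Start: ε-closure({S}) = {S, D}.
Read '1': S→{B}, D→{H}; now {B, H}.
Read '0': B→{D}, H→{S, F, G}; now {S, D, F, G}.
Read '0': S→{F}, D→∅, F→{B, H}, G→{F}; now {B, F, H}.
Read '0': B→{D}, F→{B, H}, H→{S, F, G}; now {S, B, D, F, G, H}.
Read '1': S→{B}, B→∅, D→{H}, F→{A}, G→∅, H→{S, G, H}; union {S, A, B, G, H}; ε-closure = {S, A, B, D, G, H}.
Read '0': S→{F}, A→{A, C}, B→{D}, D→∅, G→{F}, H→{S, F, G}; now {S, A, C, D, F, G}.
Read '1': S→{B}, A→{D}, C→∅, D→{H}, F→{A}, G→∅; now {A, B, D, H}.
Read '1': A→{D}, B→∅, D→{H}, H→{S, G, H}; now {S, D, G, H}.
Read '0': S→{F}, D→∅, G→{F}, H→{S, F, G}; union {S, F, G}; ε-closure = {S, D, F, G}.
Read '0': S→{F}, D→∅, F→{B, H}, G→{F}; now {B, F, H}.
The final set {B, F, H} contains the accepting state F.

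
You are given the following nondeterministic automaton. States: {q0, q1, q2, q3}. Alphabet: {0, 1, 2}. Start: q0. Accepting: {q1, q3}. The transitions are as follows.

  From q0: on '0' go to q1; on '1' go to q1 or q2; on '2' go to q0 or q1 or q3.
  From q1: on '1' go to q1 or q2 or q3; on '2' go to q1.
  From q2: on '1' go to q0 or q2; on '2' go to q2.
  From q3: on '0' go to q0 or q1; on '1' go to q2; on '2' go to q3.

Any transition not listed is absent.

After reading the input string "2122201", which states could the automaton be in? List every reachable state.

{q1, q2, q3}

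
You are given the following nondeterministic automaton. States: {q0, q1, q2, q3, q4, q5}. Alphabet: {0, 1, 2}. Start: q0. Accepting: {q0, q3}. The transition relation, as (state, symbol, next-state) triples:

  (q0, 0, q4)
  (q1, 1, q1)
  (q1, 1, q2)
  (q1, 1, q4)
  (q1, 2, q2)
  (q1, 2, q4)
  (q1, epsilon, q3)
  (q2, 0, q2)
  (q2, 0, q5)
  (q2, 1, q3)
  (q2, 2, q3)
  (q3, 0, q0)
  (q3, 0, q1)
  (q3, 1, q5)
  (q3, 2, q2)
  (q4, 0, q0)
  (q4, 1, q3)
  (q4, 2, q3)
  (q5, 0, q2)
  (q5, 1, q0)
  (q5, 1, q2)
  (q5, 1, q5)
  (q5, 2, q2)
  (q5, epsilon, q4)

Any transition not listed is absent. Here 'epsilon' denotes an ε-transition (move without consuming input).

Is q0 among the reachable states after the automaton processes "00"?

Yes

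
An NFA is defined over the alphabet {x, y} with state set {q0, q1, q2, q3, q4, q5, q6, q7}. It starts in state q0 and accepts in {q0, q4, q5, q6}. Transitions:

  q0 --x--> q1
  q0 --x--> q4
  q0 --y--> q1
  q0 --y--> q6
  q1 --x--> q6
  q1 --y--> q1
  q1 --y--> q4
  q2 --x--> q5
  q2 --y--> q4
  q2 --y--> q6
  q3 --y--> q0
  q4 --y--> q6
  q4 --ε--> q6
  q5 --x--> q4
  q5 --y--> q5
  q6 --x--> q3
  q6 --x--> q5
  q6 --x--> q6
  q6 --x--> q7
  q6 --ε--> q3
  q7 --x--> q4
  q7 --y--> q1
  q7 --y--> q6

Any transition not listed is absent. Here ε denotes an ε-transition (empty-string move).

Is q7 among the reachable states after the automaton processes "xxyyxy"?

Start in {q0}.
Read 'x': {q0} → {q1, q3, q4, q6}.
Read 'x': {q1, q3, q4, q6} → {q3, q5, q6, q7}.
Read 'y': {q3, q5, q6, q7} → {q0, q1, q3, q5, q6}.
Read 'y': {q0, q1, q3, q5, q6} → {q0, q1, q3, q4, q5, q6}.
Read 'x': {q0, q1, q3, q4, q5, q6} → {q1, q3, q4, q5, q6, q7}.
Read 'y': {q1, q3, q4, q5, q6, q7} → {q0, q1, q3, q4, q5, q6}.
State q7 is not in {q0, q1, q3, q4, q5, q6}.

No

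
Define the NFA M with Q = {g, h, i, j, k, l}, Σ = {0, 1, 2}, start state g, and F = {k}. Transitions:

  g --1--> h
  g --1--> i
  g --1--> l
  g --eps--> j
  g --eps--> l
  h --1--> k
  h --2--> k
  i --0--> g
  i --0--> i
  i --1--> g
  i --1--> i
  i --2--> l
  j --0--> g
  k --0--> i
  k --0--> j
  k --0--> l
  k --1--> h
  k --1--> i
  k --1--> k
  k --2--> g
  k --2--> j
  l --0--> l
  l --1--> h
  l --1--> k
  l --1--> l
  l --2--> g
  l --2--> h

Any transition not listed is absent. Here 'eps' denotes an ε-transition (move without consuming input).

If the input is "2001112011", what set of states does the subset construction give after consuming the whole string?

Start: ε-closure({g}) = {g, j, l}.
Read '2': {g, j, l} → {g, h, j, l}.
Read '0': {g, h, j, l} → {g, j, l}.
Read '0': {g, j, l} → {g, j, l}.
Read '1': {g, j, l} → {h, i, k, l}.
Read '1': {h, i, k, l} → {g, h, i, j, k, l}.
Read '1': {g, h, i, j, k, l} → {g, h, i, j, k, l}.
Read '2': {g, h, i, j, k, l} → {g, h, j, k, l}.
Read '0': {g, h, j, k, l} → {g, i, j, l}.
Read '1': {g, i, j, l} → {g, h, i, j, k, l}.
Read '1': {g, h, i, j, k, l} → {g, h, i, j, k, l}.

{g, h, i, j, k, l}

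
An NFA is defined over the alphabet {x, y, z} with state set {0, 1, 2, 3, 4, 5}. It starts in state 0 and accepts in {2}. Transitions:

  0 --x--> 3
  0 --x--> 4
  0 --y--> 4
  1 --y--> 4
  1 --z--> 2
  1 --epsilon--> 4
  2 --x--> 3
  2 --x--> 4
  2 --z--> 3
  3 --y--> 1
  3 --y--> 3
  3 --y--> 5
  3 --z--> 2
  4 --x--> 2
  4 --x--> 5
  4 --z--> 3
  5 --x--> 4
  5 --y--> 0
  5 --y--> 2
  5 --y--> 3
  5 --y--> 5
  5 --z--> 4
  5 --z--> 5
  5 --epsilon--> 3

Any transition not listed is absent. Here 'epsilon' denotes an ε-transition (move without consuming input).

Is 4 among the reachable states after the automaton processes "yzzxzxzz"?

No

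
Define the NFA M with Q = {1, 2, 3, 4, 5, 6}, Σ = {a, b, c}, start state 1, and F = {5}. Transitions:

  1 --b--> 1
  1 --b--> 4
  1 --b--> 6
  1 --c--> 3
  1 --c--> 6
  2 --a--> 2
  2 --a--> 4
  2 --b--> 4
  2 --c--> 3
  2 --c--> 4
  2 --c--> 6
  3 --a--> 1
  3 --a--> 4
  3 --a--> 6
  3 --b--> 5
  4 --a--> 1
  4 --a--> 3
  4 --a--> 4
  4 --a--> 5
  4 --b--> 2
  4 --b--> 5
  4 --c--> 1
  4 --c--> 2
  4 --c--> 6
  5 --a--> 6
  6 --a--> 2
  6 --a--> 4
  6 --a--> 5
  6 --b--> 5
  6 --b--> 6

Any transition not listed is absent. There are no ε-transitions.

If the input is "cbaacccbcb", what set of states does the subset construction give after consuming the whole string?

{1, 2, 4, 5, 6}

Start in {1}.
Read 'c': 1→{3, 6}; now {3, 6}.
Read 'b': 3→{5}, 6→{5, 6}; now {5, 6}.
Read 'a': 5→{6}, 6→{2, 4, 5}; now {2, 4, 5, 6}.
Read 'a': 2→{2, 4}, 4→{1, 3, 4, 5}, 5→{6}, 6→{2, 4, 5}; now {1, 2, 3, 4, 5, 6}.
Read 'c': 1→{3, 6}, 2→{3, 4, 6}, 3→∅, 4→{1, 2, 6}, 5→∅, 6→∅; now {1, 2, 3, 4, 6}.
Read 'c': 1→{3, 6}, 2→{3, 4, 6}, 3→∅, 4→{1, 2, 6}, 6→∅; now {1, 2, 3, 4, 6}.
Read 'c': 1→{3, 6}, 2→{3, 4, 6}, 3→∅, 4→{1, 2, 6}, 6→∅; now {1, 2, 3, 4, 6}.
Read 'b': 1→{1, 4, 6}, 2→{4}, 3→{5}, 4→{2, 5}, 6→{5, 6}; now {1, 2, 4, 5, 6}.
Read 'c': 1→{3, 6}, 2→{3, 4, 6}, 4→{1, 2, 6}, 5→∅, 6→∅; now {1, 2, 3, 4, 6}.
Read 'b': 1→{1, 4, 6}, 2→{4}, 3→{5}, 4→{2, 5}, 6→{5, 6}; now {1, 2, 4, 5, 6}.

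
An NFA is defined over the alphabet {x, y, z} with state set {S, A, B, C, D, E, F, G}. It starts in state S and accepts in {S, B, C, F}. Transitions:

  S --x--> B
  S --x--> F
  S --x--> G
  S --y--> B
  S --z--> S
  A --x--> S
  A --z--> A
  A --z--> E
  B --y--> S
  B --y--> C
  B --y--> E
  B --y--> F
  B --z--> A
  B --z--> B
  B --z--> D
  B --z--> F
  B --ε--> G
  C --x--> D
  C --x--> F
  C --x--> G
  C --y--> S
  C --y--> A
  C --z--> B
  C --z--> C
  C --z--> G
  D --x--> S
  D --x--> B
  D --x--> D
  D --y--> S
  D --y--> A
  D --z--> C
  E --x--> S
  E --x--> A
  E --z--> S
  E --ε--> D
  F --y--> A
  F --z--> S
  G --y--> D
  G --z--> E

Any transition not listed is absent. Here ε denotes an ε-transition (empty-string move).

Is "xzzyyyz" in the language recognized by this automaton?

Yes

Start in {S}.
Read 'x': S→{B, F, G}; now {B, F, G}.
Read 'z': B→{A, B, D, F}, F→{S}, G→{E}; union {S, A, B, D, E, F}; ε-closure = {S, A, B, D, E, F, G}.
Read 'z': S→{S}, A→{A, E}, B→{A, B, D, F}, D→{C}, E→{S}, F→{S}, G→{E}; union {S, A, B, C, D, E, F}; ε-closure = {S, A, B, C, D, E, F, G}.
Read 'y': S→{B}, A→∅, B→{S, C, E, F}, C→{S, A}, D→{S, A}, E→∅, F→{A}, G→{D}; union {S, A, B, C, D, E, F}; ε-closure = {S, A, B, C, D, E, F, G}.
Read 'y': S→{B}, A→∅, B→{S, C, E, F}, C→{S, A}, D→{S, A}, E→∅, F→{A}, G→{D}; union {S, A, B, C, D, E, F}; ε-closure = {S, A, B, C, D, E, F, G}.
Read 'y': S→{B}, A→∅, B→{S, C, E, F}, C→{S, A}, D→{S, A}, E→∅, F→{A}, G→{D}; union {S, A, B, C, D, E, F}; ε-closure = {S, A, B, C, D, E, F, G}.
Read 'z': S→{S}, A→{A, E}, B→{A, B, D, F}, C→{B, C, G}, D→{C}, E→{S}, F→{S}, G→{E}; now {S, A, B, C, D, E, F, G}.
The final set {S, A, B, C, D, E, F, G} contains the accepting states S, B, C, F.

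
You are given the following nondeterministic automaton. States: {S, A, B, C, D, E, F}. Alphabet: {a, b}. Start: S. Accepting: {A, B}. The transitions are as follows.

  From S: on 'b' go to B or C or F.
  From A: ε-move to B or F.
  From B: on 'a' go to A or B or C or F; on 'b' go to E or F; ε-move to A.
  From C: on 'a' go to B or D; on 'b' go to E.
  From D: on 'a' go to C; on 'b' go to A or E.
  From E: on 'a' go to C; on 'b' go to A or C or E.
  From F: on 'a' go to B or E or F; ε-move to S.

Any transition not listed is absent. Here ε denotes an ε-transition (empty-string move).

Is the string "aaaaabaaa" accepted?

No

Start in {S}.
Read 'a': S→∅; now ∅.
The set is empty and remains empty for the remaining 8 symbols.
The final set ∅ contains no accepting state.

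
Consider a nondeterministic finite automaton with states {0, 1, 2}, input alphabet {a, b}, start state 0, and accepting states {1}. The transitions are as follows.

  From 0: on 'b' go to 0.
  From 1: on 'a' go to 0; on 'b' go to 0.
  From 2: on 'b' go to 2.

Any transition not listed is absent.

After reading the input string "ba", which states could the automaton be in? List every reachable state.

∅

Start in {0}.
Read 'b': 0→{0}; now {0}.
Read 'a': 0→∅; now ∅.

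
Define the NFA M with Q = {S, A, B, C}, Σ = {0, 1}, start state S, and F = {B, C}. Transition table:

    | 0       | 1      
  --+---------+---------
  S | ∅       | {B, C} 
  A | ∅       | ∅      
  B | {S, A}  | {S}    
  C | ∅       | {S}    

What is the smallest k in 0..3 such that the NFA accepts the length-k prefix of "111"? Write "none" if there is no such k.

Start in {S}.
Read '1': {S} → {B, C}.
None of the earlier sets intersect F, but {B, C} does.

1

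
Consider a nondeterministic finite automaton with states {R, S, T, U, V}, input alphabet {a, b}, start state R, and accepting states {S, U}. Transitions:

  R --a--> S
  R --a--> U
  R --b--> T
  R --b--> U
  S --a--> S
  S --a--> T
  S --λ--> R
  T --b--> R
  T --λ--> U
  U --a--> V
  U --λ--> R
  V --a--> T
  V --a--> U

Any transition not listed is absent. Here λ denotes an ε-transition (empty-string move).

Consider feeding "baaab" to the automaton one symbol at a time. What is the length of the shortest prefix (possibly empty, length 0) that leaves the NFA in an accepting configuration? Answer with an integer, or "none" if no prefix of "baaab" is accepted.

1

Start in {R}.
Read 'b': {R} → {R, T, U}.
None of the earlier sets intersect F, but {R, T, U} does.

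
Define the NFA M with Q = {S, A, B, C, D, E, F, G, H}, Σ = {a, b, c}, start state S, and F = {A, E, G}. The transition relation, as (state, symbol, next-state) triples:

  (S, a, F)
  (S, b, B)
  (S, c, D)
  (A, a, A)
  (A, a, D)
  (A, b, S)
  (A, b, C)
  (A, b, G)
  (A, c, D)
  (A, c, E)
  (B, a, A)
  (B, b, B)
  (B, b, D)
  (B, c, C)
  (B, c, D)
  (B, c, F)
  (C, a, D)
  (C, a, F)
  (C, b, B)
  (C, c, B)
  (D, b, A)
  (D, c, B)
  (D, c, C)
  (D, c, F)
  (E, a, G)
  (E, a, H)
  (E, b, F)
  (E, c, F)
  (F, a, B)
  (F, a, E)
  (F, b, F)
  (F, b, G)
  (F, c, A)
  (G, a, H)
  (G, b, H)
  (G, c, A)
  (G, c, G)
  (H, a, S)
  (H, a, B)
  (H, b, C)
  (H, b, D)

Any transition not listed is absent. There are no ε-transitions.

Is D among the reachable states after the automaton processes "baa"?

Start in {S}.
Read 'b': S→{B}; now {B}.
Read 'a': B→{A}; now {A}.
Read 'a': A→{A, D}; now {A, D}.
State D is in {A, D}.

Yes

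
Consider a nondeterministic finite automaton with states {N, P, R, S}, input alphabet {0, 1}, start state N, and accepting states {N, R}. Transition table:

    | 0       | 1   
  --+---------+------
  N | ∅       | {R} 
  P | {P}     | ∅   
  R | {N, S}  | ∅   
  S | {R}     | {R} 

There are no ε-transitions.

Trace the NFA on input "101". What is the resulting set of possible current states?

Start in {N}.
Read '1': N→{R}; now {R}.
Read '0': R→{N, S}; now {N, S}.
Read '1': N→{R}, S→{R}; now {R}.

{R}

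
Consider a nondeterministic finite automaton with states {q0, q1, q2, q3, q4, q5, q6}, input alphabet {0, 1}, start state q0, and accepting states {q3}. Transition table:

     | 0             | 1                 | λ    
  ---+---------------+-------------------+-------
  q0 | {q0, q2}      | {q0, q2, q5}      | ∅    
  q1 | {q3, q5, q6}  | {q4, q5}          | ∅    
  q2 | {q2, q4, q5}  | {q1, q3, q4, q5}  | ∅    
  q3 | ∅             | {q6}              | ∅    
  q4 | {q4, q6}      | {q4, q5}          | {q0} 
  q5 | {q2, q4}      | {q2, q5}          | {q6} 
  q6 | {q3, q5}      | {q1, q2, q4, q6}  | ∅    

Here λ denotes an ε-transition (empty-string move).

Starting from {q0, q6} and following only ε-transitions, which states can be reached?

{q0, q6}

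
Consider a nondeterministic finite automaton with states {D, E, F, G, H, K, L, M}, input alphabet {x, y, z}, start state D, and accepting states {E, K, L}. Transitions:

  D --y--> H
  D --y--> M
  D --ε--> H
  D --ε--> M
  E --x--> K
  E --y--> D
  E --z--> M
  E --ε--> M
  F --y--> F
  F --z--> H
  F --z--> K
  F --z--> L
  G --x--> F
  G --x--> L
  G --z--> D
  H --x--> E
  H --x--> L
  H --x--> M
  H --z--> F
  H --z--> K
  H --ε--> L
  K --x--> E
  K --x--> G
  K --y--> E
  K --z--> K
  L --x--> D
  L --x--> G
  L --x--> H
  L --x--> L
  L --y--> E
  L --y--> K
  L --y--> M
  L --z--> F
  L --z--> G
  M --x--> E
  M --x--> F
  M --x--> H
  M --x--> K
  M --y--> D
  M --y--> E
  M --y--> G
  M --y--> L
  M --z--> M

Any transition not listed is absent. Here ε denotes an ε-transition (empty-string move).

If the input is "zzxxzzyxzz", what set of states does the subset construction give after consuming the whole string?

{D, F, G, H, K, L, M}

Start: ε-closure({D}) = {D, H, L, M}.
Read 'z': D→∅, H→{F, K}, L→{F, G}, M→{M}; now {F, G, K, M}.
Read 'z': F→{H, K, L}, G→{D}, K→{K}, M→{M}; now {D, H, K, L, M}.
Read 'x': D→∅, H→{E, L, M}, K→{E, G}, L→{D, G, H, L}, M→{E, F, H, K}; now {D, E, F, G, H, K, L, M}.
Read 'x': D→∅, E→{K}, F→∅, G→{F, L}, H→{E, L, M}, K→{E, G}, L→{D, G, H, L}, M→{E, F, H, K}; now {D, E, F, G, H, K, L, M}.
Read 'z': D→∅, E→{M}, F→{H, K, L}, G→{D}, H→{F, K}, K→{K}, L→{F, G}, M→{M}; now {D, F, G, H, K, L, M}.
Read 'z': D→∅, F→{H, K, L}, G→{D}, H→{F, K}, K→{K}, L→{F, G}, M→{M}; now {D, F, G, H, K, L, M}.
Read 'y': D→{H, M}, F→{F}, G→∅, H→∅, K→{E}, L→{E, K, M}, M→{D, E, G, L}; now {D, E, F, G, H, K, L, M}.
Read 'x': D→∅, E→{K}, F→∅, G→{F, L}, H→{E, L, M}, K→{E, G}, L→{D, G, H, L}, M→{E, F, H, K}; now {D, E, F, G, H, K, L, M}.
Read 'z': D→∅, E→{M}, F→{H, K, L}, G→{D}, H→{F, K}, K→{K}, L→{F, G}, M→{M}; now {D, F, G, H, K, L, M}.
Read 'z': D→∅, F→{H, K, L}, G→{D}, H→{F, K}, K→{K}, L→{F, G}, M→{M}; now {D, F, G, H, K, L, M}.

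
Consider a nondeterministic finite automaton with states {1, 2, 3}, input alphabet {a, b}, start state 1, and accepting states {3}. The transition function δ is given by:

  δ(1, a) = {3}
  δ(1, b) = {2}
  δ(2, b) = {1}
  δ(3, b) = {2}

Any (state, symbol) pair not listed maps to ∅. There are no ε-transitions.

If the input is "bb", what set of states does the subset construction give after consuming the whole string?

Start in {1}.
Read 'b': {1} → {2}.
Read 'b': {2} → {1}.

{1}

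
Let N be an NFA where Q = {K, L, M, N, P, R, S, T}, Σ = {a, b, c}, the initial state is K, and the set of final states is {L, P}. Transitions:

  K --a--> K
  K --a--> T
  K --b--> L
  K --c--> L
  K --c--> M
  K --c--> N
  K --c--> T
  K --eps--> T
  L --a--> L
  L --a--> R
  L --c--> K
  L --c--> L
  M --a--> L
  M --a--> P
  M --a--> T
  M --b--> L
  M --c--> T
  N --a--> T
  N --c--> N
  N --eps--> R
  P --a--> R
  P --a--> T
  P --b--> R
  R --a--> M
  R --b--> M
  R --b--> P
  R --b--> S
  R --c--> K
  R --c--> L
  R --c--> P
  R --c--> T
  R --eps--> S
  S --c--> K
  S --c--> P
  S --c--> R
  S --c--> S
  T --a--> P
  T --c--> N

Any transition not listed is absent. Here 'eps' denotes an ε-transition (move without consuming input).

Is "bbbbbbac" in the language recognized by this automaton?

Start: ε-closure({K}) = {K, T}.
Read 'b': K→{L}, T→∅; now {L}.
Read 'b': L→∅; now ∅.
The set is empty and remains empty for the remaining 6 symbols.
The final set ∅ contains no accepting state.

No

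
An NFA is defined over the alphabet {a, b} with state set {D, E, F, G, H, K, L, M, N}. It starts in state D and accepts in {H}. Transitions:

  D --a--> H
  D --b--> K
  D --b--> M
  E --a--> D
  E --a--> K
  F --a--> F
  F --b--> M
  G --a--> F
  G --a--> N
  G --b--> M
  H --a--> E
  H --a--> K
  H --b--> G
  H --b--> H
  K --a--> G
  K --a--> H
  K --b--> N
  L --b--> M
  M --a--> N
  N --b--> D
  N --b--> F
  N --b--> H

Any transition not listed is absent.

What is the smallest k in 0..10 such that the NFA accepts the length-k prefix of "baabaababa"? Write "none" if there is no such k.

Start in {D}.
Read 'b': D→{K, M}; now {K, M}.
Read 'a': K→{G, H}, M→{N}; now {G, H, N}.
None of the earlier sets intersect F, but {G, H, N} does.

2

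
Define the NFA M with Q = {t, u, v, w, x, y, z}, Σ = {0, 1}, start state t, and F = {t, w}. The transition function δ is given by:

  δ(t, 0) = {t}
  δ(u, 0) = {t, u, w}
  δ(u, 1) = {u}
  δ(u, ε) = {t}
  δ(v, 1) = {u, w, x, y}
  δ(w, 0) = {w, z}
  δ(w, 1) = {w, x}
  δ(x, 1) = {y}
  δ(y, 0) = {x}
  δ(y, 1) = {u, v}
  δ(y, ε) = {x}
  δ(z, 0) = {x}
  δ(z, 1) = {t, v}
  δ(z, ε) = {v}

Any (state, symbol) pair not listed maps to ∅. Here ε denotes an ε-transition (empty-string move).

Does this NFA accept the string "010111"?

Start in {t}.
Read '0': t→{t}; now {t}.
Read '1': t→∅; now ∅.
The set is empty and remains empty for the remaining 4 symbols.
The final set ∅ contains no accepting state.

No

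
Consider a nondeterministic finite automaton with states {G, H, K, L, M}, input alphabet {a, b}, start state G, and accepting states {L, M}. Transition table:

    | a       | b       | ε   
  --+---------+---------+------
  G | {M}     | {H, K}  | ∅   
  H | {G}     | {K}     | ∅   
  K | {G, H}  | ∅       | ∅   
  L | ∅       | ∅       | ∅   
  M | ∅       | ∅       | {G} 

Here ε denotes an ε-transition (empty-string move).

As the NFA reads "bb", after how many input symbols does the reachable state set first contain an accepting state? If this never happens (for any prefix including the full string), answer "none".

none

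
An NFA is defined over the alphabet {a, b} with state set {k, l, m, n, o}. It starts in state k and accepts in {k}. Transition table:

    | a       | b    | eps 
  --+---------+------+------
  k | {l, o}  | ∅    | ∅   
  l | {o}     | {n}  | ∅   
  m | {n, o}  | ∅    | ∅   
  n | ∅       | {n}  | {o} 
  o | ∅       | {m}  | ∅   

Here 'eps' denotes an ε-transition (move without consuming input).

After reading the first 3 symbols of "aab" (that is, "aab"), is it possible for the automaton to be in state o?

Start in {k}.
Read 'a': {k} → {l, o}.
Read 'a': {l, o} → {o}.
Read 'b': {o} → {m}.
State o is not in {m}.

No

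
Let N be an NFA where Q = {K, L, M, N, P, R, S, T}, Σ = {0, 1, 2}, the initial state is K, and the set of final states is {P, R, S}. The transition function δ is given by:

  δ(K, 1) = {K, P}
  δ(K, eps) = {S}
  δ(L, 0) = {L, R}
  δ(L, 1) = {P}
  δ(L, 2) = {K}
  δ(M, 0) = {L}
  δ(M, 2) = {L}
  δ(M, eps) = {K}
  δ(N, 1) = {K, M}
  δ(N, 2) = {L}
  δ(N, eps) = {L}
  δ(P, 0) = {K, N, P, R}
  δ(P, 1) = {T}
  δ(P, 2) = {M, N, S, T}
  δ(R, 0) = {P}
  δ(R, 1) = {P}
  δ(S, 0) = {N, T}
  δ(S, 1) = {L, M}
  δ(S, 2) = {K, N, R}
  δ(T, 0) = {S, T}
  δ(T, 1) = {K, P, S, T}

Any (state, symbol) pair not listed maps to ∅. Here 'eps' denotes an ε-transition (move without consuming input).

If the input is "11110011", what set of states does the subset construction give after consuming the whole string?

{K, L, M, P, S, T}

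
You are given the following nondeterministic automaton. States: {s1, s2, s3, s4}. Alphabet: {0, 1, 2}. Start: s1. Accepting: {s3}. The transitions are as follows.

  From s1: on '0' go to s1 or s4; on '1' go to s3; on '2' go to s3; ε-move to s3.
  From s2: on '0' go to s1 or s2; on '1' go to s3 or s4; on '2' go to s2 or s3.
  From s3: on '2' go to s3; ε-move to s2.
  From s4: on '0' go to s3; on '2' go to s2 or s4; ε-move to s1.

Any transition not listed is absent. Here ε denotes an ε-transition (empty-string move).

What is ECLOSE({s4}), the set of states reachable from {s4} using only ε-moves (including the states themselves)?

{s1, s2, s3, s4}

Begin with {s4}.
ε-move s4 → s1; add s1.
ε-move s1 → s3; add s3.
ε-move s3 → s2; add s2.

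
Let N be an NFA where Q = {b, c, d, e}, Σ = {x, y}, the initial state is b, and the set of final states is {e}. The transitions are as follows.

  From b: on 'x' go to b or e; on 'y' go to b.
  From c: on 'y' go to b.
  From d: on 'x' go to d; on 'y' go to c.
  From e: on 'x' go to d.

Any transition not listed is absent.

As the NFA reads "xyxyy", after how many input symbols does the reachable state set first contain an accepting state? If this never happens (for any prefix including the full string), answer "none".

1

Start in {b}.
Read 'x': {b} → {b, e}.
None of the earlier sets intersect F, but {b, e} does.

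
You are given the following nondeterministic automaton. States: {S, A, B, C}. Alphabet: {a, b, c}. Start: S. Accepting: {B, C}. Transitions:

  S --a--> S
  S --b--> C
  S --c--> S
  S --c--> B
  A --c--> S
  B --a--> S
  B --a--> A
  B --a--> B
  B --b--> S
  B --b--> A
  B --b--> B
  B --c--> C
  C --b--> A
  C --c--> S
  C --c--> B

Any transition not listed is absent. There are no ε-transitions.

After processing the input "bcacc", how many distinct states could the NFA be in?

Start in {S}.
Read 'b': S→{C}; now {C}.
Read 'c': C→{S, B}; now {S, B}.
Read 'a': S→{S}, B→{S, A, B}; now {S, A, B}.
Read 'c': S→{S, B}, A→{S}, B→{C}; now {S, B, C}.
Read 'c': S→{S, B}, B→{C}, C→{S, B}; now {S, B, C}.
That set has 3 states.

3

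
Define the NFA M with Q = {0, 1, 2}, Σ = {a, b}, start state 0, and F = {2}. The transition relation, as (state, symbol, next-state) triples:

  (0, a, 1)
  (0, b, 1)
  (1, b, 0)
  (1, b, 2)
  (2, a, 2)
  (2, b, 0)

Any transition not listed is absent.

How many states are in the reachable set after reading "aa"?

0

Start in {0}.
Read 'a': {0} → {1}.
Read 'a': {1} → ∅.
That set has 0 states.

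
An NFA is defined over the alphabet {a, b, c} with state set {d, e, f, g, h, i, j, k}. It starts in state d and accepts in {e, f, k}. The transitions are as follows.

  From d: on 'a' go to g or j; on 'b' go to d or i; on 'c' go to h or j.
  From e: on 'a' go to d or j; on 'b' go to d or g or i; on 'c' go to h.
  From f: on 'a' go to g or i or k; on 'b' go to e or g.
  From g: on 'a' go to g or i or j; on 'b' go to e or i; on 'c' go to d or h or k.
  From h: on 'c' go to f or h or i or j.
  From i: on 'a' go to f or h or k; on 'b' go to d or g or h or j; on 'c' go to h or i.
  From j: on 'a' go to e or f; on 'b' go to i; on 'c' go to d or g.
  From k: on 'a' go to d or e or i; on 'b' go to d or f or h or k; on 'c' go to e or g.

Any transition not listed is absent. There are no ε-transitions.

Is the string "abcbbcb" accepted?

Start in {d}.
Read 'a': {d} → {g, j}.
Read 'b': {g, j} → {e, i}.
Read 'c': {e, i} → {h, i}.
Read 'b': {h, i} → {d, g, h, j}.
Read 'b': {d, g, h, j} → {d, e, i}.
Read 'c': {d, e, i} → {h, i, j}.
Read 'b': {h, i, j} → {d, g, h, i, j}.
The final set {d, g, h, i, j} contains no accepting state.

No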